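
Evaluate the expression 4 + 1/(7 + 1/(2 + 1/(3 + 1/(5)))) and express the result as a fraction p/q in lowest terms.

1137/275

Start with 5.
3 + 1/(5/1) = 3 + 1/5 = 16/5
2 + 1/(16/5) = 2 + 5/16 = 37/16
7 + 1/(37/16) = 7 + 16/37 = 275/37
4 + 1/(275/37) = 4 + 37/275 = 1137/275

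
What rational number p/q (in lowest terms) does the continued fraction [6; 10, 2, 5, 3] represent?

Collapse the nested fraction from the inside out:
Start with 3.
5 + 1/(3/1) = 5 + 1/3 = 16/3
2 + 1/(16/3) = 2 + 3/16 = 35/16
10 + 1/(35/16) = 10 + 16/35 = 366/35
6 + 1/(366/35) = 6 + 35/366 = 2231/366

2231/366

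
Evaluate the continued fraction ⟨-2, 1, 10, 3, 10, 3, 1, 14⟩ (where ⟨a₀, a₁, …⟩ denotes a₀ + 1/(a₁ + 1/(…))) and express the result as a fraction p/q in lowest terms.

-23093/21219

a_0 = -2: -2/1
a_1 = 1: -1/1
a_2 = 10: -12/11
a_3 = 3: -37/34
a_4 = 10: -382/351
a_5 = 3: -1183/1087
a_6 = 1: -1565/1438
a_7 = 14: -23093/21219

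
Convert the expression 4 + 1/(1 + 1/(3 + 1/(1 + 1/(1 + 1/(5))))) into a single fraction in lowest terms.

239/50

Start with 5.
1 + 1/(5/1) = 1 + 1/5 = 6/5
1 + 1/(6/5) = 1 + 5/6 = 11/6
3 + 1/(11/6) = 3 + 6/11 = 39/11
1 + 1/(39/11) = 1 + 11/39 = 50/39
4 + 1/(50/39) = 4 + 39/50 = 239/50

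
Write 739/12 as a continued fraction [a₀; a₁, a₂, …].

⌊739/12⌋ = 61, remainder 7
⌊12/7⌋ = 1, remainder 5
⌊7/5⌋ = 1, remainder 2
⌊5/2⌋ = 2, remainder 1
⌊2/1⌋ = 2, remainder 0

[61; 1, 1, 2, 2]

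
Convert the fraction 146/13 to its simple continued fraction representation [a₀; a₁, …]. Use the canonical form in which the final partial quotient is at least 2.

146 ÷ 13 → quotient 11, remainder 3
13 ÷ 3 → quotient 4, remainder 1
3 ÷ 1 → quotient 3, remainder 0

[11; 4, 3]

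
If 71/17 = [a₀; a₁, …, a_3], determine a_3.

2

71 ÷ 17 → quotient 4, remainder 3
17 ÷ 3 → quotient 5, remainder 2
3 ÷ 2 → quotient 1, remainder 1
2 ÷ 1 → quotient 2, remainder 0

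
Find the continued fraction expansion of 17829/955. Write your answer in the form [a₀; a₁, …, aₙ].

[18; 1, 2, 45, 7]

Repeatedly divide and take the remainder:
⌊17829/955⌋ = 18, remainder 639
⌊955/639⌋ = 1, remainder 316
⌊639/316⌋ = 2, remainder 7
⌊316/7⌋ = 45, remainder 1
⌊7/1⌋ = 7, remainder 0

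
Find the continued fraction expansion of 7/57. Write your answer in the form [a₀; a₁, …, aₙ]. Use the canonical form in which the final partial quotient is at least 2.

⌊7/57⌋ = 0, remainder 7
⌊57/7⌋ = 8, remainder 1
⌊7/1⌋ = 7, remainder 0

[0; 8, 7]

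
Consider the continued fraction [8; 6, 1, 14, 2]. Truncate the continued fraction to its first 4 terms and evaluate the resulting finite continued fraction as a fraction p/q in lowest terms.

Start with 14.
1 + 1/(14/1) = 1 + 1/14 = 15/14
6 + 1/(15/14) = 6 + 14/15 = 104/15
8 + 1/(104/15) = 8 + 15/104 = 847/104

847/104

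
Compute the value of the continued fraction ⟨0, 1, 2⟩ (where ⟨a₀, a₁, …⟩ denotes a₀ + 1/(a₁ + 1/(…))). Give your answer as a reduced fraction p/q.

Starting at the tail and folding back:
Start with 2.
1 + 1/(2/1) = 1 + 1/2 = 3/2
0 + 1/(3/2) = 0 + 2/3 = 2/3

2/3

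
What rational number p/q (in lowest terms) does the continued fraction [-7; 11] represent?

-76/11

a_0 = -7: -7/1
a_1 = 11: -76/11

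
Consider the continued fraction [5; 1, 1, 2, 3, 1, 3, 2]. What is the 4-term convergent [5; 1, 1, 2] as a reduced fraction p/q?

a_0 = 5: 5/1
a_1 = 1: 6/1
a_2 = 1: 11/2
a_3 = 2: 28/5

28/5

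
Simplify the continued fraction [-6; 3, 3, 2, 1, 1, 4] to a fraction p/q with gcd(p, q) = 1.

a_0 = -6: -6/1
a_1 = 3: -17/3
a_2 = 3: -57/10
a_3 = 2: -131/23
a_4 = 1: -188/33
a_5 = 1: -319/56
a_6 = 4: -1464/257

-1464/257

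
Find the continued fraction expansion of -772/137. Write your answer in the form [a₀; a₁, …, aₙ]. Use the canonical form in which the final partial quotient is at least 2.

[-6; 2, 1, 2, 1, 5, 2]

-772 ÷ 137 → quotient -6, remainder 50
137 ÷ 50 → quotient 2, remainder 37
50 ÷ 37 → quotient 1, remainder 13
37 ÷ 13 → quotient 2, remainder 11
13 ÷ 11 → quotient 1, remainder 2
11 ÷ 2 → quotient 5, remainder 1
2 ÷ 1 → quotient 2, remainder 0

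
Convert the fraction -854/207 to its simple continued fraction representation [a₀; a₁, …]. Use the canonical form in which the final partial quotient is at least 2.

Repeatedly divide and take the remainder:
-854 ÷ 207 → quotient -5, remainder 181
207 ÷ 181 → quotient 1, remainder 26
181 ÷ 26 → quotient 6, remainder 25
26 ÷ 25 → quotient 1, remainder 1
25 ÷ 1 → quotient 25, remainder 0

[-5; 1, 6, 1, 25]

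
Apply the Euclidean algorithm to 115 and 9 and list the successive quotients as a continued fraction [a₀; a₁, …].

[12; 1, 3, 2]

Run the Euclidean algorithm, recording each quotient:
⌊115/9⌋ = 12, remainder 7
⌊9/7⌋ = 1, remainder 2
⌊7/2⌋ = 3, remainder 1
⌊2/1⌋ = 2, remainder 0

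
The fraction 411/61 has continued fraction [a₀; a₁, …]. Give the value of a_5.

411 = 6·61 + 45, so a_0 = 6
61 = 1·45 + 16, so a_1 = 1
45 = 2·16 + 13, so a_2 = 2
16 = 1·13 + 3, so a_3 = 1
13 = 4·3 + 1, so a_4 = 4
3 = 3·1 + 0, so a_5 = 3

3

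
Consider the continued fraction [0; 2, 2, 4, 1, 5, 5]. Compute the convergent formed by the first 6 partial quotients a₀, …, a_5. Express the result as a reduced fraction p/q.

a_0 = 0: 0/1
a_1 = 2: 1/2
a_2 = 2: 2/5
a_3 = 4: 9/22
a_4 = 1: 11/27
a_5 = 5: 64/157

64/157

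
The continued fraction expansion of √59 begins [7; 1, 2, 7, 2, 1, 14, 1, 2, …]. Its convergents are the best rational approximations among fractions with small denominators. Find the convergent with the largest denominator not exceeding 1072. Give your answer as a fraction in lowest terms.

7781/1013

List convergents until the denominator exceeds the bound:
a_0 = 7: 7/1  (≤ bound)
a_1 = 1: 8/1  (≤ bound)
a_2 = 2: 23/3  (≤ bound)
a_3 = 7: 169/22  (≤ bound)
a_4 = 2: 361/47  (≤ bound)
a_5 = 1: 530/69  (≤ bound)
a_6 = 14: 7781/1013  (≤ bound)
a_7 = 1: 8311/1082  (> 1072, stop)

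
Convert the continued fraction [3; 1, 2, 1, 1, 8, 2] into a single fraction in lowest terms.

a_0 = 3: 3/1
a_1 = 1: 4/1
a_2 = 2: 11/3
a_3 = 1: 15/4
a_4 = 1: 26/7
a_5 = 8: 223/60
a_6 = 2: 472/127

472/127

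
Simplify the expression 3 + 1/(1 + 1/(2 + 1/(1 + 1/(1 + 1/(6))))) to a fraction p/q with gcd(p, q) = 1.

171/46

a_0 = 3: 3/1
a_1 = 1: 4/1
a_2 = 2: 11/3
a_3 = 1: 15/4
a_4 = 1: 26/7
a_5 = 6: 171/46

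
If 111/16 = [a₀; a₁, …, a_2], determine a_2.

15

111 ÷ 16 → quotient 6, remainder 15
16 ÷ 15 → quotient 1, remainder 1
15 ÷ 1 → quotient 15, remainder 0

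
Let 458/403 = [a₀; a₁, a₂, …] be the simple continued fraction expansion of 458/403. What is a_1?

458 = 1·403 + 55, so a_0 = 1
403 = 7·55 + 18, so a_1 = 7

7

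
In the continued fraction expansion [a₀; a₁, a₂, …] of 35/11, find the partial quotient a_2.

2

35 ÷ 11 → quotient 3, remainder 2
11 ÷ 2 → quotient 5, remainder 1
2 ÷ 1 → quotient 2, remainder 0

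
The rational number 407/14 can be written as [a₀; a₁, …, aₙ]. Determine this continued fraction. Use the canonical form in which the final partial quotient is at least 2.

⌊407/14⌋ = 29, remainder 1
⌊14/1⌋ = 14, remainder 0

[29; 14]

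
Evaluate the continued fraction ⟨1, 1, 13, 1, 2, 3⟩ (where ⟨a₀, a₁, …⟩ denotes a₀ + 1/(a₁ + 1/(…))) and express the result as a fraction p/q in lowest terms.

284/147

Start with 3.
2 + 1/(3/1) = 2 + 1/3 = 7/3
1 + 1/(7/3) = 1 + 3/7 = 10/7
13 + 1/(10/7) = 13 + 7/10 = 137/10
1 + 1/(137/10) = 1 + 10/137 = 147/137
1 + 1/(147/137) = 1 + 137/147 = 284/147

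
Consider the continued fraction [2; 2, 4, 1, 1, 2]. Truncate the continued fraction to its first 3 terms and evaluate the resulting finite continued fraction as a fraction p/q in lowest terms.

a_0 = 2: 2/1
a_1 = 2: 5/2
a_2 = 4: 22/9

22/9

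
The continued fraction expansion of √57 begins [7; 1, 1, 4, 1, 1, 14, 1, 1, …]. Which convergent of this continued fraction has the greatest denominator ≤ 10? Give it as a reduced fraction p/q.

68/9

List convergents until the denominator exceeds the bound:
a_0 = 7: 7/1  (≤ bound)
a_1 = 1: 8/1  (≤ bound)
a_2 = 1: 15/2  (≤ bound)
a_3 = 4: 68/9  (≤ bound)
a_4 = 1: 83/11  (> 10, stop)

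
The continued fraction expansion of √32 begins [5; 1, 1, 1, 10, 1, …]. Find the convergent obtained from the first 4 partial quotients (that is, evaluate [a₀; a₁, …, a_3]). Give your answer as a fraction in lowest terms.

Work from the innermost term outward:
Start with 1.
1 + 1/(1/1) = 1 + 1/1 = 2/1
1 + 1/(2/1) = 1 + 1/2 = 3/2
5 + 1/(3/2) = 5 + 2/3 = 17/3

17/3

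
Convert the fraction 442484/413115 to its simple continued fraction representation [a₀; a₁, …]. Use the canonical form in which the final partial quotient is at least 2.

[1; 14, 15, 14, 1, 1, 5, 12]

442484 = 1·413115 + 29369, so a_0 = 1
413115 = 14·29369 + 1949, so a_1 = 14
29369 = 15·1949 + 134, so a_2 = 15
1949 = 14·134 + 73, so a_3 = 14
134 = 1·73 + 61, so a_4 = 1
73 = 1·61 + 12, so a_5 = 1
61 = 5·12 + 1, so a_6 = 5
12 = 12·1 + 0, so a_7 = 12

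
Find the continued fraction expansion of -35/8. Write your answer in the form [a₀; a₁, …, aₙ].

[-5; 1, 1, 1, 2]

Repeatedly divide and take the remainder:
⌊-35/8⌋ = -5, remainder 5
⌊8/5⌋ = 1, remainder 3
⌊5/3⌋ = 1, remainder 2
⌊3/2⌋ = 1, remainder 1
⌊2/1⌋ = 2, remainder 0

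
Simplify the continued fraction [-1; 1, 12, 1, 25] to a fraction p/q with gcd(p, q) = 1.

-26/363

Starting at the tail and folding back:
Start with 25.
1 + 1/(25/1) = 1 + 1/25 = 26/25
12 + 1/(26/25) = 12 + 25/26 = 337/26
1 + 1/(337/26) = 1 + 26/337 = 363/337
-1 + 1/(363/337) = -1 + 337/363 = -26/363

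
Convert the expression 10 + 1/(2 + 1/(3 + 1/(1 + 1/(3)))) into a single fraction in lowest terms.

355/34

Collapse the nested fraction from the inside out:
Start with 3.
1 + 1/(3/1) = 1 + 1/3 = 4/3
3 + 1/(4/3) = 3 + 3/4 = 15/4
2 + 1/(15/4) = 2 + 4/15 = 34/15
10 + 1/(34/15) = 10 + 15/34 = 355/34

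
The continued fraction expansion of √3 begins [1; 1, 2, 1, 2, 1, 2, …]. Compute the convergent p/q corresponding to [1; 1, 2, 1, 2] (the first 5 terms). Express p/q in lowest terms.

19/11

Starting at the tail and folding back:
Start with 2.
1 + 1/(2/1) = 1 + 1/2 = 3/2
2 + 1/(3/2) = 2 + 2/3 = 8/3
1 + 1/(8/3) = 1 + 3/8 = 11/8
1 + 1/(11/8) = 1 + 8/11 = 19/11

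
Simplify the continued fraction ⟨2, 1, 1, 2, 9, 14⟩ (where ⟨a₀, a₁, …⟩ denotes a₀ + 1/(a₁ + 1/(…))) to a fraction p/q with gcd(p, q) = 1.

Start with 14.
9 + 1/(14/1) = 9 + 1/14 = 127/14
2 + 1/(127/14) = 2 + 14/127 = 268/127
1 + 1/(268/127) = 1 + 127/268 = 395/268
1 + 1/(395/268) = 1 + 268/395 = 663/395
2 + 1/(663/395) = 2 + 395/663 = 1721/663

1721/663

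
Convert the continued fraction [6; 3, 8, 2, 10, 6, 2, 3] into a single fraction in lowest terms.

160205/25346

Start with 3.
2 + 1/(3/1) = 2 + 1/3 = 7/3
6 + 1/(7/3) = 6 + 3/7 = 45/7
10 + 1/(45/7) = 10 + 7/45 = 457/45
2 + 1/(457/45) = 2 + 45/457 = 959/457
8 + 1/(959/457) = 8 + 457/959 = 8129/959
3 + 1/(8129/959) = 3 + 959/8129 = 25346/8129
6 + 1/(25346/8129) = 6 + 8129/25346 = 160205/25346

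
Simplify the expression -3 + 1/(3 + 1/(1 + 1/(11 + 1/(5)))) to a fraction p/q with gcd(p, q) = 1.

-656/239

Compute successive convergents:
a_0 = -3: -3/1
a_1 = 3: -8/3
a_2 = 1: -11/4
a_3 = 11: -129/47
a_4 = 5: -656/239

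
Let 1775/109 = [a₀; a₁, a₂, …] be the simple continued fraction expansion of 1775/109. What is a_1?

Run the Euclidean algorithm, recording each quotient:
⌊1775/109⌋ = 16, remainder 31
⌊109/31⌋ = 3, remainder 16

3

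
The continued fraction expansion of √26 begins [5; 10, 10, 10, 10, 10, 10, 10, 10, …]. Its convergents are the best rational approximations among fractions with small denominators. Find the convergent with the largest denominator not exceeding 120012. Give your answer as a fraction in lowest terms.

530451/104030

a_0 = 5: 5/1  (≤ bound)
a_1 = 10: 51/10  (≤ bound)
a_2 = 10: 515/101  (≤ bound)
a_3 = 10: 5201/1020  (≤ bound)
a_4 = 10: 52525/10301  (≤ bound)
a_5 = 10: 530451/104030  (≤ bound)
a_6 = 10: 5357035/1050601  (> 120012, stop)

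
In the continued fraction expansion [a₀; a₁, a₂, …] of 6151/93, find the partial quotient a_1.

7

6151 = 66·93 + 13, so a_0 = 66
93 = 7·13 + 2, so a_1 = 7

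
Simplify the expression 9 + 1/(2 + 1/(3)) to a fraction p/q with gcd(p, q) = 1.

66/7

Start with 3.
2 + 1/(3/1) = 2 + 1/3 = 7/3
9 + 1/(7/3) = 9 + 3/7 = 66/7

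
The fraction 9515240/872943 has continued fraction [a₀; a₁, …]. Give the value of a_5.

⌊9515240/872943⌋ = 10, remainder 785810
⌊872943/785810⌋ = 1, remainder 87133
⌊785810/87133⌋ = 9, remainder 1613
⌊87133/1613⌋ = 54, remainder 31
⌊1613/31⌋ = 52, remainder 1
⌊31/1⌋ = 31, remainder 0

31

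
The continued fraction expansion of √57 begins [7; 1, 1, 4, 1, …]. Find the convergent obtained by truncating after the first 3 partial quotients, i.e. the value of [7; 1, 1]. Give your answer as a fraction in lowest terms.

Start with 1.
1 + 1/(1/1) = 1 + 1/1 = 2/1
7 + 1/(2/1) = 7 + 1/2 = 15/2

15/2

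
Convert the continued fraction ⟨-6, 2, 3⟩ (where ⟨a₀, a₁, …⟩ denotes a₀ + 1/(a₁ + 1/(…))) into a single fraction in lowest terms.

-39/7

a_0 = -6: -6/1
a_1 = 2: -11/2
a_2 = 3: -39/7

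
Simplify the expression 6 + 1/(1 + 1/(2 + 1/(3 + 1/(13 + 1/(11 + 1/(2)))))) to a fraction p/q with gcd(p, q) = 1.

Start with 2.
11 + 1/(2/1) = 11 + 1/2 = 23/2
13 + 1/(23/2) = 13 + 2/23 = 301/23
3 + 1/(301/23) = 3 + 23/301 = 926/301
2 + 1/(926/301) = 2 + 301/926 = 2153/926
1 + 1/(2153/926) = 1 + 926/2153 = 3079/2153
6 + 1/(3079/2153) = 6 + 2153/3079 = 20627/3079

20627/3079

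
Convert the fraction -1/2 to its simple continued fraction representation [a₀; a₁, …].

[-1; 2]

-1 = -1·2 + 1, so a_0 = -1
2 = 2·1 + 0, so a_1 = 2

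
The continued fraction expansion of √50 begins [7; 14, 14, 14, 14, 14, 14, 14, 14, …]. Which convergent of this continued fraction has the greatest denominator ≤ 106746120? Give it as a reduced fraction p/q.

a_0 = 7: 7/1  (≤ bound)
a_1 = 14: 99/14  (≤ bound)
a_2 = 14: 1393/197  (≤ bound)
a_3 = 14: 19601/2772  (≤ bound)
a_4 = 14: 275807/39005  (≤ bound)
a_5 = 14: 3880899/548842  (≤ bound)
a_6 = 14: 54608393/7722793  (≤ bound)
a_7 = 14: 768398401/108667944  (> 106746120, stop)

54608393/7722793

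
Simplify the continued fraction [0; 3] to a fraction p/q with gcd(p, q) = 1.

1/3

Start with 3.
0 + 1/(3/1) = 0 + 1/3 = 1/3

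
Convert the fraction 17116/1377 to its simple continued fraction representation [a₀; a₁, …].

17116 = 12·1377 + 592, so a_0 = 12
1377 = 2·592 + 193, so a_1 = 2
592 = 3·193 + 13, so a_2 = 3
193 = 14·13 + 11, so a_3 = 14
13 = 1·11 + 2, so a_4 = 1
11 = 5·2 + 1, so a_5 = 5
2 = 2·1 + 0, so a_6 = 2

[12; 2, 3, 14, 1, 5, 2]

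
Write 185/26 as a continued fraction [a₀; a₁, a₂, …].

⌊185/26⌋ = 7, remainder 3
⌊26/3⌋ = 8, remainder 2
⌊3/2⌋ = 1, remainder 1
⌊2/1⌋ = 2, remainder 0

[7; 8, 1, 2]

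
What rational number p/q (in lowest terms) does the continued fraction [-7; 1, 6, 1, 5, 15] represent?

Collapse the nested fraction from the inside out:
Start with 15.
5 + 1/(15/1) = 5 + 1/15 = 76/15
1 + 1/(76/15) = 1 + 15/76 = 91/76
6 + 1/(91/76) = 6 + 76/91 = 622/91
1 + 1/(622/91) = 1 + 91/622 = 713/622
-7 + 1/(713/622) = -7 + 622/713 = -4369/713

-4369/713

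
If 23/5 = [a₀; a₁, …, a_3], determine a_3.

2

23 ÷ 5 → quotient 4, remainder 3
5 ÷ 3 → quotient 1, remainder 2
3 ÷ 2 → quotient 1, remainder 1
2 ÷ 1 → quotient 2, remainder 0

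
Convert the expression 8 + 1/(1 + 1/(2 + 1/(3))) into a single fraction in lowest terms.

87/10

Build up convergents one term at a time:
a_0 = 8: 8/1
a_1 = 1: 9/1
a_2 = 2: 26/3
a_3 = 3: 87/10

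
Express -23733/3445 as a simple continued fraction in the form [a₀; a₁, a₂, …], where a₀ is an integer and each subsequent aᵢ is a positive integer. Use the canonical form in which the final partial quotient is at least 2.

[-7; 9, 54, 1, 1, 3]

-23733 = -7·3445 + 382, so a_0 = -7
3445 = 9·382 + 7, so a_1 = 9
382 = 54·7 + 4, so a_2 = 54
7 = 1·4 + 3, so a_3 = 1
4 = 1·3 + 1, so a_4 = 1
3 = 3·1 + 0, so a_5 = 3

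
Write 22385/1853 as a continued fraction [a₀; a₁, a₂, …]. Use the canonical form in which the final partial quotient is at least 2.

[12; 12, 2, 3, 2, 2, 1, 2]

22385 = 12·1853 + 149, so a_0 = 12
1853 = 12·149 + 65, so a_1 = 12
149 = 2·65 + 19, so a_2 = 2
65 = 3·19 + 8, so a_3 = 3
19 = 2·8 + 3, so a_4 = 2
8 = 2·3 + 2, so a_5 = 2
3 = 1·2 + 1, so a_6 = 1
2 = 2·1 + 0, so a_7 = 2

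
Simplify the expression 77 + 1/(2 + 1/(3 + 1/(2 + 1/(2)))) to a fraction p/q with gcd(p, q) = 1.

Use the convergent recurrence hₖ = aₖ·hₖ₋₁ + hₖ₋₂ (and likewise for the denominators kₖ):
a_0 = 77: 77/1
a_1 = 2: 155/2
a_2 = 3: 542/7
a_3 = 2: 1239/16
a_4 = 2: 3020/39

3020/39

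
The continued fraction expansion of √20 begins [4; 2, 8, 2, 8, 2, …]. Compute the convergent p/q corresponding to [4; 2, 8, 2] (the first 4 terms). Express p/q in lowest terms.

161/36

Start with 2.
8 + 1/(2/1) = 8 + 1/2 = 17/2
2 + 1/(17/2) = 2 + 2/17 = 36/17
4 + 1/(36/17) = 4 + 17/36 = 161/36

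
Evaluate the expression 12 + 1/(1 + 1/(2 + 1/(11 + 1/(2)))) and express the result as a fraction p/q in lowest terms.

900/71

a_0 = 12: 12/1
a_1 = 1: 13/1
a_2 = 2: 38/3
a_3 = 11: 431/34
a_4 = 2: 900/71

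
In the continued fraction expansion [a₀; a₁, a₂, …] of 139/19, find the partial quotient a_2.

6

Repeatedly divide and take the remainder:
139 ÷ 19 → quotient 7, remainder 6
19 ÷ 6 → quotient 3, remainder 1
6 ÷ 1 → quotient 6, remainder 0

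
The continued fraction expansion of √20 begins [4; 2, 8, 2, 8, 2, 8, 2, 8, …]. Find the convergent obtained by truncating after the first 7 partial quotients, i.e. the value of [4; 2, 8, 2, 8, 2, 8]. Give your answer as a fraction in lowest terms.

24476/5473

Compute successive convergents:
a_0 = 4: 4/1
a_1 = 2: 9/2
a_2 = 8: 76/17
a_3 = 2: 161/36
a_4 = 8: 1364/305
a_5 = 2: 2889/646
a_6 = 8: 24476/5473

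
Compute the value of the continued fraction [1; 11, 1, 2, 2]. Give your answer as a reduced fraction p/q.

Start with 2.
2 + 1/(2/1) = 2 + 1/2 = 5/2
1 + 1/(5/2) = 1 + 2/5 = 7/5
11 + 1/(7/5) = 11 + 5/7 = 82/7
1 + 1/(82/7) = 1 + 7/82 = 89/82

89/82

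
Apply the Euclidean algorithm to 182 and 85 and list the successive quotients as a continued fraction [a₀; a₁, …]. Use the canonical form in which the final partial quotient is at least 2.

[2; 7, 12]

Apply division with remainder until the remainder is 0:
⌊182/85⌋ = 2, remainder 12
⌊85/12⌋ = 7, remainder 1
⌊12/1⌋ = 12, remainder 0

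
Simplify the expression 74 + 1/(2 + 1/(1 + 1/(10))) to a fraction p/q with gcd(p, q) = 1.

2379/32

a_0 = 74: 74/1
a_1 = 2: 149/2
a_2 = 1: 223/3
a_3 = 10: 2379/32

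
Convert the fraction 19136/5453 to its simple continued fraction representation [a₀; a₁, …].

19136 = 3·5453 + 2777, so a_0 = 3
5453 = 1·2777 + 2676, so a_1 = 1
2777 = 1·2676 + 101, so a_2 = 1
2676 = 26·101 + 50, so a_3 = 26
101 = 2·50 + 1, so a_4 = 2
50 = 50·1 + 0, so a_5 = 50

[3; 1, 1, 26, 2, 50]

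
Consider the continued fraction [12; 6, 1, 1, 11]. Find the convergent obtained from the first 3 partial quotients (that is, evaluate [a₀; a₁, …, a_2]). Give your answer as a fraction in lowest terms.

Work from the innermost term outward:
Start with 1.
6 + 1/(1/1) = 6 + 1/1 = 7/1
12 + 1/(7/1) = 12 + 1/7 = 85/7

85/7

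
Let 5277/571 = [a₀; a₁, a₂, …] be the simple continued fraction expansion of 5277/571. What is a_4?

Repeatedly divide and take the remainder:
⌊5277/571⌋ = 9, remainder 138
⌊571/138⌋ = 4, remainder 19
⌊138/19⌋ = 7, remainder 5
⌊19/5⌋ = 3, remainder 4
⌊5/4⌋ = 1, remainder 1

1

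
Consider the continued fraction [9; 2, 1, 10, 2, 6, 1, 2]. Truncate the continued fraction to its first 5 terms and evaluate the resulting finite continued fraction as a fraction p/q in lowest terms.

Start with 2.
10 + 1/(2/1) = 10 + 1/2 = 21/2
1 + 1/(21/2) = 1 + 2/21 = 23/21
2 + 1/(23/21) = 2 + 21/23 = 67/23
9 + 1/(67/23) = 9 + 23/67 = 626/67

626/67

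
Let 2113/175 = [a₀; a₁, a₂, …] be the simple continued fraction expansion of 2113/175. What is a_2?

Repeatedly divide and take the remainder:
2113 ÷ 175 → quotient 12, remainder 13
175 ÷ 13 → quotient 13, remainder 6
13 ÷ 6 → quotient 2, remainder 1

2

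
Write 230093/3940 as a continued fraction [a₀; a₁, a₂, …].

[58; 2, 1, 1, 51, 1, 14]

⌊230093/3940⌋ = 58, remainder 1573
⌊3940/1573⌋ = 2, remainder 794
⌊1573/794⌋ = 1, remainder 779
⌊794/779⌋ = 1, remainder 15
⌊779/15⌋ = 51, remainder 14
⌊15/14⌋ = 1, remainder 1
⌊14/1⌋ = 14, remainder 0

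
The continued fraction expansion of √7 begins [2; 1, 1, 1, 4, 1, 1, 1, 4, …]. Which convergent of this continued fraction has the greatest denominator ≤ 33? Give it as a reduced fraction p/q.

a_0 = 2: 2/1  (≤ bound)
a_1 = 1: 3/1  (≤ bound)
a_2 = 1: 5/2  (≤ bound)
a_3 = 1: 8/3  (≤ bound)
a_4 = 4: 37/14  (≤ bound)
a_5 = 1: 45/17  (≤ bound)
a_6 = 1: 82/31  (≤ bound)
a_7 = 1: 127/48  (> 33, stop)

82/31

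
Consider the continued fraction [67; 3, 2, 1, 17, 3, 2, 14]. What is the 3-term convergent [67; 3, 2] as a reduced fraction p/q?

Collapse the nested fraction from the inside out:
Start with 2.
3 + 1/(2/1) = 3 + 1/2 = 7/2
67 + 1/(7/2) = 67 + 2/7 = 471/7

471/7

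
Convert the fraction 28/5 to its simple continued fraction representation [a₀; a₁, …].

Apply division with remainder until the remainder is 0:
28 = 5·5 + 3, so a_0 = 5
5 = 1·3 + 2, so a_1 = 1
3 = 1·2 + 1, so a_2 = 1
2 = 2·1 + 0, so a_3 = 2

[5; 1, 1, 2]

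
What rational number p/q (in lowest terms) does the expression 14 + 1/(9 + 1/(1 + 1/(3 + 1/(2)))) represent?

Start with 2.
3 + 1/(2/1) = 3 + 1/2 = 7/2
1 + 1/(7/2) = 1 + 2/7 = 9/7
9 + 1/(9/7) = 9 + 7/9 = 88/9
14 + 1/(88/9) = 14 + 9/88 = 1241/88

1241/88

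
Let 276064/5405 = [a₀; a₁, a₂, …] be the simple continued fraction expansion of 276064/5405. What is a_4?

276064 ÷ 5405 → quotient 51, remainder 409
5405 ÷ 409 → quotient 13, remainder 88
409 ÷ 88 → quotient 4, remainder 57
88 ÷ 57 → quotient 1, remainder 31
57 ÷ 31 → quotient 1, remainder 26

1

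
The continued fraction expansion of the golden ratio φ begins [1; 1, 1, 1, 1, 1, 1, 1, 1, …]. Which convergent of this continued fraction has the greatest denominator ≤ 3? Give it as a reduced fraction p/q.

5/3

a_0 = 1: 1/1  (≤ bound)
a_1 = 1: 2/1  (≤ bound)
a_2 = 1: 3/2  (≤ bound)
a_3 = 1: 5/3  (≤ bound)
a_4 = 1: 8/5  (> 3, stop)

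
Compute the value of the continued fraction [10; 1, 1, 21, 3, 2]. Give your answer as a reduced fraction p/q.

Compute successive convergents:
a_0 = 10: 10/1
a_1 = 1: 11/1
a_2 = 1: 21/2
a_3 = 21: 452/43
a_4 = 3: 1377/131
a_5 = 2: 3206/305

3206/305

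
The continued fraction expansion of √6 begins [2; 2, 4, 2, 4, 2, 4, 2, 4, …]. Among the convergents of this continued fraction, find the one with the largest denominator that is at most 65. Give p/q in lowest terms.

49/20

List convergents until the denominator exceeds the bound:
a_0 = 2: 2/1  (≤ bound)
a_1 = 2: 5/2  (≤ bound)
a_2 = 4: 22/9  (≤ bound)
a_3 = 2: 49/20  (≤ bound)
a_4 = 4: 218/89  (> 65, stop)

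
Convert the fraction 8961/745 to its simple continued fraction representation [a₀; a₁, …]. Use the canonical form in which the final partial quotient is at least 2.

[12; 35, 2, 10]

8961 = 12·745 + 21, so a_0 = 12
745 = 35·21 + 10, so a_1 = 35
21 = 2·10 + 1, so a_2 = 2
10 = 10·1 + 0, so a_3 = 10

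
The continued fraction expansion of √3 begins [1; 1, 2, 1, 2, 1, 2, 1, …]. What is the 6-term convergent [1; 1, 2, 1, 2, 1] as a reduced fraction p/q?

a_0 = 1: 1/1
a_1 = 1: 2/1
a_2 = 2: 5/3
a_3 = 1: 7/4
a_4 = 2: 19/11
a_5 = 1: 26/15

26/15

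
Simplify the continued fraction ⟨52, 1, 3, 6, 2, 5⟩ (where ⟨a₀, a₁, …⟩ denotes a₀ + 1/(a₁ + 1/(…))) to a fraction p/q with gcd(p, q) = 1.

15564/295

Starting at the tail and folding back:
Start with 5.
2 + 1/(5/1) = 2 + 1/5 = 11/5
6 + 1/(11/5) = 6 + 5/11 = 71/11
3 + 1/(71/11) = 3 + 11/71 = 224/71
1 + 1/(224/71) = 1 + 71/224 = 295/224
52 + 1/(295/224) = 52 + 224/295 = 15564/295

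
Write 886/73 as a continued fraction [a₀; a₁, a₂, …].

[12; 7, 3, 3]

886 ÷ 73 → quotient 12, remainder 10
73 ÷ 10 → quotient 7, remainder 3
10 ÷ 3 → quotient 3, remainder 1
3 ÷ 1 → quotient 3, remainder 0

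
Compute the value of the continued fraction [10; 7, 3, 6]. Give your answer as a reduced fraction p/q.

1409/139

a_0 = 10: 10/1
a_1 = 7: 71/7
a_2 = 3: 223/22
a_3 = 6: 1409/139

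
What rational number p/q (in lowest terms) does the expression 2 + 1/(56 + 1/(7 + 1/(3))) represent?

Starting at the tail and folding back:
Start with 3.
7 + 1/(3/1) = 7 + 1/3 = 22/3
56 + 1/(22/3) = 56 + 3/22 = 1235/22
2 + 1/(1235/22) = 2 + 22/1235 = 2492/1235

2492/1235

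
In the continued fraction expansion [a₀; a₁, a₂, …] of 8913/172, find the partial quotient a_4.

⌊8913/172⌋ = 51, remainder 141
⌊172/141⌋ = 1, remainder 31
⌊141/31⌋ = 4, remainder 17
⌊31/17⌋ = 1, remainder 14
⌊17/14⌋ = 1, remainder 3

1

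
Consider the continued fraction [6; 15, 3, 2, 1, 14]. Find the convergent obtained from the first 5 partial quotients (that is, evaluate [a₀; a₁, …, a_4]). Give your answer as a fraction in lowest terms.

928/153

a_0 = 6: 6/1
a_1 = 15: 91/15
a_2 = 3: 279/46
a_3 = 2: 649/107
a_4 = 1: 928/153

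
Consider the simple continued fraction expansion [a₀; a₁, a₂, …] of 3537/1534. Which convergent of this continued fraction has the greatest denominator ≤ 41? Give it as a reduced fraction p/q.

List convergents until the denominator exceeds the bound:
a_0 = 2: 2/1  (≤ bound)
a_1 = 3: 7/3  (≤ bound)
a_2 = 3: 23/10  (≤ bound)
a_3 = 1: 30/13  (≤ bound)
a_4 = 2: 83/36  (≤ bound)
a_5 = 3: 279/121  (> 41, stop)

83/36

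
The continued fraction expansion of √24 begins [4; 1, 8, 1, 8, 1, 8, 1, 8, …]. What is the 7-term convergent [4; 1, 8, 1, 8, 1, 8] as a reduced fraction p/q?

a_0 = 4: 4/1
a_1 = 1: 5/1
a_2 = 8: 44/9
a_3 = 1: 49/10
a_4 = 8: 436/89
a_5 = 1: 485/99
a_6 = 8: 4316/881

4316/881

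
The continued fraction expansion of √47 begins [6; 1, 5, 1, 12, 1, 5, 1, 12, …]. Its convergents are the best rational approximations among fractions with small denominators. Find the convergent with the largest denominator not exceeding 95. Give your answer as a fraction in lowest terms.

a_0 = 6: 6/1  (≤ bound)
a_1 = 1: 7/1  (≤ bound)
a_2 = 5: 41/6  (≤ bound)
a_3 = 1: 48/7  (≤ bound)
a_4 = 12: 617/90  (≤ bound)
a_5 = 1: 665/97  (> 95, stop)

617/90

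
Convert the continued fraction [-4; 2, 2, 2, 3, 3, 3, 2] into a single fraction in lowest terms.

-3682/1027

a_0 = -4: -4/1
a_1 = 2: -7/2
a_2 = 2: -18/5
a_3 = 2: -43/12
a_4 = 3: -147/41
a_5 = 3: -484/135
a_6 = 3: -1599/446
a_7 = 2: -3682/1027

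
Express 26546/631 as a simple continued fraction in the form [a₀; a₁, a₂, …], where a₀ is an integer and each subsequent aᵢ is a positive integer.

[42; 14, 2, 1, 14]

26546 = 42·631 + 44, so a_0 = 42
631 = 14·44 + 15, so a_1 = 14
44 = 2·15 + 14, so a_2 = 2
15 = 1·14 + 1, so a_3 = 1
14 = 14·1 + 0, so a_4 = 14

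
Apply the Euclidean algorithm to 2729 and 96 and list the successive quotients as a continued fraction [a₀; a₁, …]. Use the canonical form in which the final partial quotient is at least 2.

[28; 2, 2, 1, 13]

Run the Euclidean algorithm, recording each quotient:
⌊2729/96⌋ = 28, remainder 41
⌊96/41⌋ = 2, remainder 14
⌊41/14⌋ = 2, remainder 13
⌊14/13⌋ = 1, remainder 1
⌊13/1⌋ = 13, remainder 0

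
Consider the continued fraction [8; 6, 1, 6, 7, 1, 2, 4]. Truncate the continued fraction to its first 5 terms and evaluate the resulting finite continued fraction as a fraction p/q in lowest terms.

a_0 = 8: 8/1
a_1 = 6: 49/6
a_2 = 1: 57/7
a_3 = 6: 391/48
a_4 = 7: 2794/343

2794/343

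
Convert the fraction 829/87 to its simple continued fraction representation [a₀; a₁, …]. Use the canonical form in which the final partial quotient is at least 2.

⌊829/87⌋ = 9, remainder 46
⌊87/46⌋ = 1, remainder 41
⌊46/41⌋ = 1, remainder 5
⌊41/5⌋ = 8, remainder 1
⌊5/1⌋ = 5, remainder 0

[9; 1, 1, 8, 5]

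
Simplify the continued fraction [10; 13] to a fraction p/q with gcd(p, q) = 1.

131/13

a_0 = 10: 10/1
a_1 = 13: 131/13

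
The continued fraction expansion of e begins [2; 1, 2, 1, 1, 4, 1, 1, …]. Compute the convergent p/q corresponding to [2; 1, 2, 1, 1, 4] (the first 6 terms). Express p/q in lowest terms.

87/32

a_0 = 2: 2/1
a_1 = 1: 3/1
a_2 = 2: 8/3
a_3 = 1: 11/4
a_4 = 1: 19/7
a_5 = 4: 87/32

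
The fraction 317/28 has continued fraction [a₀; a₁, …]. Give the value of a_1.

⌊317/28⌋ = 11, remainder 9
⌊28/9⌋ = 3, remainder 1

3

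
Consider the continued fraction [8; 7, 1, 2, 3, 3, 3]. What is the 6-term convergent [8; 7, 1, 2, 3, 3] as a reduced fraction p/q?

2065/254

Use the convergent recurrence hₖ = aₖ·hₖ₋₁ + hₖ₋₂ (and likewise for the denominators kₖ):
a_0 = 8: 8/1
a_1 = 7: 57/7
a_2 = 1: 65/8
a_3 = 2: 187/23
a_4 = 3: 626/77
a_5 = 3: 2065/254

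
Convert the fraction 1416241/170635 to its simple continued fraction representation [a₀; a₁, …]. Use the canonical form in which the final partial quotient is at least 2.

[8; 3, 2, 1, 57, 7, 42]

1416241 = 8·170635 + 51161, so a_0 = 8
170635 = 3·51161 + 17152, so a_1 = 3
51161 = 2·17152 + 16857, so a_2 = 2
17152 = 1·16857 + 295, so a_3 = 1
16857 = 57·295 + 42, so a_4 = 57
295 = 7·42 + 1, so a_5 = 7
42 = 42·1 + 0, so a_6 = 42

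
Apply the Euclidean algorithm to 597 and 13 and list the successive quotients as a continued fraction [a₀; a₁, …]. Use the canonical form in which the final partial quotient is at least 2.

[45; 1, 12]

Repeatedly divide and take the remainder:
597 = 45·13 + 12, so a_0 = 45
13 = 1·12 + 1, so a_1 = 1
12 = 12·1 + 0, so a_2 = 12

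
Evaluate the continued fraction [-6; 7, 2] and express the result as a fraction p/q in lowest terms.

Start with 2.
7 + 1/(2/1) = 7 + 1/2 = 15/2
-6 + 1/(15/2) = -6 + 2/15 = -88/15

-88/15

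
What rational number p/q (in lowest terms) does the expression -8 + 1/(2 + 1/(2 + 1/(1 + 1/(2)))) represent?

Work from the innermost term outward:
Start with 2.
1 + 1/(2/1) = 1 + 1/2 = 3/2
2 + 1/(3/2) = 2 + 2/3 = 8/3
2 + 1/(8/3) = 2 + 3/8 = 19/8
-8 + 1/(19/8) = -8 + 8/19 = -144/19

-144/19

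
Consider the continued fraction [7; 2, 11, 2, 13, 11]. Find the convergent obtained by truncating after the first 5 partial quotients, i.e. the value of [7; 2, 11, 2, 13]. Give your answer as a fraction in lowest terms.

a_0 = 7: 7/1
a_1 = 2: 15/2
a_2 = 11: 172/23
a_3 = 2: 359/48
a_4 = 13: 4839/647

4839/647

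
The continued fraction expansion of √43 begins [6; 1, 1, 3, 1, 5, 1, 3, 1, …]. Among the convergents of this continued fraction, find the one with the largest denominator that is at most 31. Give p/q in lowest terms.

59/9

a_0 = 6: 6/1  (≤ bound)
a_1 = 1: 7/1  (≤ bound)
a_2 = 1: 13/2  (≤ bound)
a_3 = 3: 46/7  (≤ bound)
a_4 = 1: 59/9  (≤ bound)
a_5 = 5: 341/52  (> 31, stop)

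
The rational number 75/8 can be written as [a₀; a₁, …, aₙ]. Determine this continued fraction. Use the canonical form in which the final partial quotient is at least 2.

[9; 2, 1, 2]

75 ÷ 8 → quotient 9, remainder 3
8 ÷ 3 → quotient 2, remainder 2
3 ÷ 2 → quotient 1, remainder 1
2 ÷ 1 → quotient 2, remainder 0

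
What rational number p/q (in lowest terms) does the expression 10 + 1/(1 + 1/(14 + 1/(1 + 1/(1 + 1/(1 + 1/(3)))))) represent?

a_0 = 10: 10/1
a_1 = 1: 11/1
a_2 = 14: 164/15
a_3 = 1: 175/16
a_4 = 1: 339/31
a_5 = 1: 514/47
a_6 = 3: 1881/172

1881/172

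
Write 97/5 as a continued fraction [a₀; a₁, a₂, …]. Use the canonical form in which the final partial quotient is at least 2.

[19; 2, 2]

97 = 19·5 + 2, so a_0 = 19
5 = 2·2 + 1, so a_1 = 2
2 = 2·1 + 0, so a_2 = 2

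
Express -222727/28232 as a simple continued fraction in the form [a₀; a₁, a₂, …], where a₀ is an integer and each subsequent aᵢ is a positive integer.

[-8; 9, 44, 14, 5]

-222727 ÷ 28232 → quotient -8, remainder 3129
28232 ÷ 3129 → quotient 9, remainder 71
3129 ÷ 71 → quotient 44, remainder 5
71 ÷ 5 → quotient 14, remainder 1
5 ÷ 1 → quotient 5, remainder 0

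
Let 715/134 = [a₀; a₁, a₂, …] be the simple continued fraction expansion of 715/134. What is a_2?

1

Run the Euclidean algorithm, recording each quotient:
715 ÷ 134 → quotient 5, remainder 45
134 ÷ 45 → quotient 2, remainder 44
45 ÷ 44 → quotient 1, remainder 1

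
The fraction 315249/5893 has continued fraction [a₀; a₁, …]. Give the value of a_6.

Run the Euclidean algorithm, recording each quotient:
315249 ÷ 5893 → quotient 53, remainder 2920
5893 ÷ 2920 → quotient 2, remainder 53
2920 ÷ 53 → quotient 55, remainder 5
53 ÷ 5 → quotient 10, remainder 3
5 ÷ 3 → quotient 1, remainder 2
3 ÷ 2 → quotient 1, remainder 1
2 ÷ 1 → quotient 2, remainder 0

2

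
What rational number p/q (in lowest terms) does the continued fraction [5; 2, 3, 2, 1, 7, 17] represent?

Build up convergents one term at a time:
a_0 = 5: 5/1
a_1 = 2: 11/2
a_2 = 3: 38/7
a_3 = 2: 87/16
a_4 = 1: 125/23
a_5 = 7: 962/177
a_6 = 17: 16479/3032

16479/3032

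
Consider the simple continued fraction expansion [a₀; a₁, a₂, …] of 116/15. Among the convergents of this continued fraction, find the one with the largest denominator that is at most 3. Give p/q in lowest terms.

List convergents until the denominator exceeds the bound:
a_0 = 7: 7/1  (≤ bound)
a_1 = 1: 8/1  (≤ bound)
a_2 = 2: 23/3  (≤ bound)
a_3 = 1: 31/4  (> 3, stop)

23/3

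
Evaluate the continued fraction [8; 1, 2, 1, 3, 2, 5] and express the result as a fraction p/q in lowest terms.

1616/185

Use the convergent recurrence hₖ = aₖ·hₖ₋₁ + hₖ₋₂ (and likewise for the denominators kₖ):
a_0 = 8: 8/1
a_1 = 1: 9/1
a_2 = 2: 26/3
a_3 = 1: 35/4
a_4 = 3: 131/15
a_5 = 2: 297/34
a_6 = 5: 1616/185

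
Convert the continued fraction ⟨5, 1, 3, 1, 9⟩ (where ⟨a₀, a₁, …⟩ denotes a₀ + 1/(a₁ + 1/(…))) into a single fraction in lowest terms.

284/49

a_0 = 5: 5/1
a_1 = 1: 6/1
a_2 = 3: 23/4
a_3 = 1: 29/5
a_4 = 9: 284/49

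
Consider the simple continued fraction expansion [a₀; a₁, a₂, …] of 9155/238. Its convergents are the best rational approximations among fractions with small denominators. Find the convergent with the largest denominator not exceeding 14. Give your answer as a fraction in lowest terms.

List convergents until the denominator exceeds the bound:
a_0 = 38: 38/1  (≤ bound)
a_1 = 2: 77/2  (≤ bound)
a_2 = 6: 500/13  (≤ bound)
a_3 = 1: 577/15  (> 14, stop)

500/13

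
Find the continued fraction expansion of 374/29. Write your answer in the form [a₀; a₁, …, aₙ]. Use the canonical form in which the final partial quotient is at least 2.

374 ÷ 29 → quotient 12, remainder 26
29 ÷ 26 → quotient 1, remainder 3
26 ÷ 3 → quotient 8, remainder 2
3 ÷ 2 → quotient 1, remainder 1
2 ÷ 1 → quotient 2, remainder 0

[12; 1, 8, 1, 2]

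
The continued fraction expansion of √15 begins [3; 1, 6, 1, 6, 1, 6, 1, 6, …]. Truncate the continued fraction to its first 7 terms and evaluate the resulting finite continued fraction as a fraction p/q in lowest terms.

1677/433

Start with 6.
1 + 1/(6/1) = 1 + 1/6 = 7/6
6 + 1/(7/6) = 6 + 6/7 = 48/7
1 + 1/(48/7) = 1 + 7/48 = 55/48
6 + 1/(55/48) = 6 + 48/55 = 378/55
1 + 1/(378/55) = 1 + 55/378 = 433/378
3 + 1/(433/378) = 3 + 378/433 = 1677/433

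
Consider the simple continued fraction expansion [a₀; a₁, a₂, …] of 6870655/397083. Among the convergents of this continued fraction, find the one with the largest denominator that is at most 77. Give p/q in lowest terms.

571/33

a_0 = 17: 17/1  (≤ bound)
a_1 = 3: 52/3  (≤ bound)
a_2 = 3: 173/10  (≤ bound)
a_3 = 3: 571/33  (≤ bound)
a_4 = 4: 2457/142  (> 77, stop)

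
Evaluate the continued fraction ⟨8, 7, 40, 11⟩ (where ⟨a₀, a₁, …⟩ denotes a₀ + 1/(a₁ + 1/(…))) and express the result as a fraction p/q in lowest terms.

a_0 = 8: 8/1
a_1 = 7: 57/7
a_2 = 40: 2288/281
a_3 = 11: 25225/3098

25225/3098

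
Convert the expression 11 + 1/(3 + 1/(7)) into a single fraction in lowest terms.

249/22

a_0 = 11: 11/1
a_1 = 3: 34/3
a_2 = 7: 249/22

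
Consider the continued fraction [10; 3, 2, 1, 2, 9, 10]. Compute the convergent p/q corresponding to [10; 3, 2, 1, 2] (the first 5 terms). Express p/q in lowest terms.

278/27

Start with 2.
1 + 1/(2/1) = 1 + 1/2 = 3/2
2 + 1/(3/2) = 2 + 2/3 = 8/3
3 + 1/(8/3) = 3 + 3/8 = 27/8
10 + 1/(27/8) = 10 + 8/27 = 278/27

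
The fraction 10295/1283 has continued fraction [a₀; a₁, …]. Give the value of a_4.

1

⌊10295/1283⌋ = 8, remainder 31
⌊1283/31⌋ = 41, remainder 12
⌊31/12⌋ = 2, remainder 7
⌊12/7⌋ = 1, remainder 5
⌊7/5⌋ = 1, remainder 2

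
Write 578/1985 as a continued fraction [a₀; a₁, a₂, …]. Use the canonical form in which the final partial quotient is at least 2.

[0; 3, 2, 3, 3, 3, 3, 2]

⌊578/1985⌋ = 0, remainder 578
⌊1985/578⌋ = 3, remainder 251
⌊578/251⌋ = 2, remainder 76
⌊251/76⌋ = 3, remainder 23
⌊76/23⌋ = 3, remainder 7
⌊23/7⌋ = 3, remainder 2
⌊7/2⌋ = 3, remainder 1
⌊2/1⌋ = 2, remainder 0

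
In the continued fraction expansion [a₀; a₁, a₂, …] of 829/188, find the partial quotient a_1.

Run the Euclidean algorithm, recording each quotient:
⌊829/188⌋ = 4, remainder 77
⌊188/77⌋ = 2, remainder 34

2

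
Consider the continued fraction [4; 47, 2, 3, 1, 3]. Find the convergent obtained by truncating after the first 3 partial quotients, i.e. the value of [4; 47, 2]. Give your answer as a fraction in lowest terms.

Start with 2.
47 + 1/(2/1) = 47 + 1/2 = 95/2
4 + 1/(95/2) = 4 + 2/95 = 382/95

382/95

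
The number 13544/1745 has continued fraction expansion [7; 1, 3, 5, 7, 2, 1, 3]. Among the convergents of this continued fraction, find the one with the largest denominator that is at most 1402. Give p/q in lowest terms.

List convergents until the denominator exceeds the bound:
a_0 = 7: 7/1  (≤ bound)
a_1 = 1: 8/1  (≤ bound)
a_2 = 3: 31/4  (≤ bound)
a_3 = 5: 163/21  (≤ bound)
a_4 = 7: 1172/151  (≤ bound)
a_5 = 2: 2507/323  (≤ bound)
a_6 = 1: 3679/474  (≤ bound)
a_7 = 3: 13544/1745  (> 1402, stop)

3679/474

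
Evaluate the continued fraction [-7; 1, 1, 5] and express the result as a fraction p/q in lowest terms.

-71/11

Starting at the tail and folding back:
Start with 5.
1 + 1/(5/1) = 1 + 1/5 = 6/5
1 + 1/(6/5) = 1 + 5/6 = 11/6
-7 + 1/(11/6) = -7 + 6/11 = -71/11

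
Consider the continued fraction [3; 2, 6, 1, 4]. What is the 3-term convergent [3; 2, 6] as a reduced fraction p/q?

a_0 = 3: 3/1
a_1 = 2: 7/2
a_2 = 6: 45/13

45/13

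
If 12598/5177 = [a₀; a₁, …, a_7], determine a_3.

12598 ÷ 5177 → quotient 2, remainder 2244
5177 ÷ 2244 → quotient 2, remainder 689
2244 ÷ 689 → quotient 3, remainder 177
689 ÷ 177 → quotient 3, remainder 158

3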